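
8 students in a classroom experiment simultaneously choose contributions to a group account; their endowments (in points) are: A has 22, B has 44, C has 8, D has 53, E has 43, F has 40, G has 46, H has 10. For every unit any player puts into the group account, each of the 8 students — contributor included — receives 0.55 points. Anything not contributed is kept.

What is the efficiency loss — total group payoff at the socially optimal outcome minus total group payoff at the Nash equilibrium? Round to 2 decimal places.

904.40 points

The private return per contributed unit is 0.55 < 1 for everyone, so the Nash equilibrium is zero contribution and the group total is Σ E_j = 22 + 44 + 8 + 53 + 43 + 40 + 46 + 10 = 266.
Each contributed unit returns 4.400 to the group, so the social optimum is full contribution by everyone: group total = 4.400 × 266 = 1170.40.
Efficiency loss = (4.400 − 1) × 266 = 904.40.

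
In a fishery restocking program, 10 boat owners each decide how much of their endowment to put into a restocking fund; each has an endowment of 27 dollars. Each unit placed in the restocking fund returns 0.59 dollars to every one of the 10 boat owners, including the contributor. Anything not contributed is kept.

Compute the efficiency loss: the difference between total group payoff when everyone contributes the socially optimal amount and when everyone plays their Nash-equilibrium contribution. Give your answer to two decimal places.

1323.00 dollars

The private return per contributed unit is 0.59 < 1, so contributing 0 is dominant for every player. At the Nash equilibrium everyone keeps their 27, and the group total is 10 × 27 = 270.
Each contributed unit returns 5.900 to the group as a whole (0.59 to each of 10 players), which exceeds 1, so the social optimum is full contribution: group total = 5.900 × 270 = 1593.00.
Efficiency loss = 1593.00 − 270 = 1323.00.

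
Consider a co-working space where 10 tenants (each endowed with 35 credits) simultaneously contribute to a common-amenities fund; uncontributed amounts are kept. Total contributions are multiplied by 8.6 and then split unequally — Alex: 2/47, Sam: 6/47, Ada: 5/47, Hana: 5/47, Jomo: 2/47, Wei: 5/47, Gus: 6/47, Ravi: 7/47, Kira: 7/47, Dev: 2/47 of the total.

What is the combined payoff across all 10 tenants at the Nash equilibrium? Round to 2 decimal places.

1414.00 credits

Each unit j contributes comes back to j as 8.6 × (j's share), so j prefers to contribute only if that share exceeds 1/8.6 = 0.1163; otherwise keeping the unit dominates.
Sam, Gus, Ravi and Kira are above the threshold, contributing 35 each; the remaining 6 contribute 0. Total contributed: 140.
The common-amenities fund pays out 8.6 × 140 = 1204.00 in total (split across the unequal shares, but the aggregate is all that matters for the group sum).
The 6 free-riders keep 35 each, adding 210. Group total = 210 + 1204.00 = 1414.00.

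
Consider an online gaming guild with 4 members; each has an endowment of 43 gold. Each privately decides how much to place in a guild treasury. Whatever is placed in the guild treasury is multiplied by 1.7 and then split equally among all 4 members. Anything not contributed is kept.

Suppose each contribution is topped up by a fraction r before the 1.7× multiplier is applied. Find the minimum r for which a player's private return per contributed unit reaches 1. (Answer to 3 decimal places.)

With matching at rate r, one contributed unit becomes (1 + r) in the guild treasury and returns 1.7 × (1 + r) / 4 to the contributor.
Setting this equal to 1: 1 + r = 4/1.7 = 2.3529.
So the minimum matching rate is r = 2.3529 − 1 = 1.353.

1.353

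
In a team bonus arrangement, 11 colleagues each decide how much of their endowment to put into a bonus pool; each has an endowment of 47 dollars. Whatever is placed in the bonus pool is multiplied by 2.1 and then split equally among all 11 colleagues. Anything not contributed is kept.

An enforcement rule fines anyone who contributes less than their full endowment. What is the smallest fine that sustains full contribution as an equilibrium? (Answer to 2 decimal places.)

Given the others contribute fully, the best deviation is to contribute 0 (any partial contribution still incurs the fine and gives up units whose private return 0.1909 is below 1).
Deviating from 47 to 0 saves 47 dollars but forfeits the deviator's share of the drop in the bonus pool: 2.1/11 × 47 = 8.97.
So the deviation gain is 47 − 8.97 = 38.03, and the fine must be at least 38.03 dollars to wipe it out.

38.03 dollars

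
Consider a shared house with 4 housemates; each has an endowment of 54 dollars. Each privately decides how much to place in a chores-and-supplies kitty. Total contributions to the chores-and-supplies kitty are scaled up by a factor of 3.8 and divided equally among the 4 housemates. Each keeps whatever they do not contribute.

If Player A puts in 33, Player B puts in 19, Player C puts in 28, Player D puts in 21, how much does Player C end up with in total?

121.95 dollars

Total contributed: 33 + 19 + 28 + 21 = 101.
Each receives 3.8 × 101 / 4 = 95.95 from the chores-and-supplies kitty.
Player C keeps 54 − 28 = 26, so Player C's payoff is 26 + 95.95 = 121.95.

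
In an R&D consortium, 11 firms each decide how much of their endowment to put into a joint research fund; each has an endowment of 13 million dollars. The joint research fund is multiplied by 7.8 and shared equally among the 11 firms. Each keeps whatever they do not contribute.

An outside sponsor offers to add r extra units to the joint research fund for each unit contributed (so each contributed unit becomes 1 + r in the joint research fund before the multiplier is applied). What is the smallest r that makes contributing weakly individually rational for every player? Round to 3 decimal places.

0.410

With matching at rate r, one contributed unit becomes (1 + r) in the joint research fund and returns 7.8 × (1 + r) / 11 to the contributor.
Setting this equal to 1: 1 + r = 11/7.8 = 1.4103.
So the minimum matching rate is r = 1.4103 − 1 = 0.410.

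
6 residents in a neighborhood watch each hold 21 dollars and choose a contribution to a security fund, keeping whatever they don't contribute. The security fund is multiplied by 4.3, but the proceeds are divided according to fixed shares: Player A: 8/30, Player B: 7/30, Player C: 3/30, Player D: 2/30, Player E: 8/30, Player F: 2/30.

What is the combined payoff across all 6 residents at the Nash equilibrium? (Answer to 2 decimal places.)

Each unit j contributes comes back to j as 4.3 × (j's share), so j prefers to contribute only if that share exceeds 1/4.3 = 0.2326; otherwise keeping the unit dominates.
Player A, Player B and Player E are above the threshold, contributing 21 each; the remaining 3 contribute 0. Total contributed: 63.
The security fund pays out 4.3 × 63 = 270.90 in total (split across the unequal shares, but the aggregate is all that matters for the group sum).
The 3 free-riders keep 21 each, adding 63. Group total = 63 + 270.90 = 333.90.

333.90 dollars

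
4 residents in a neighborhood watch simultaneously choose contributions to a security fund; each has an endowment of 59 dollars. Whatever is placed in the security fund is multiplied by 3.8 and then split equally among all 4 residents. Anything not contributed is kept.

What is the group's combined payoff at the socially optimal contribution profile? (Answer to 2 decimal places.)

Each contributed unit returns 3.800 to the group as a whole (0.9500 to each of 4 players), which exceeds 1, so the social optimum is full contribution: group total = 3.800 × 236 = 896.80.

896.80 dollars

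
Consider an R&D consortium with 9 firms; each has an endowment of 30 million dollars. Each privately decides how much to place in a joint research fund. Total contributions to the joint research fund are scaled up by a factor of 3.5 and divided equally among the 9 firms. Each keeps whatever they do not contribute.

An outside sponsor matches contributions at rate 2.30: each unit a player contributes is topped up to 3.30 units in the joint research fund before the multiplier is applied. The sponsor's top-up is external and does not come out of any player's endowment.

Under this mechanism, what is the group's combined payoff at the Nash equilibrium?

Under the mechanism each unit contributed yields 3.5 × 3.30 / 9 = 1.2833 back to its contributor per unit of net cost, which exceeds 1, making full contribution the dominant choice for everyone.
At the Nash equilibrium everyone contributes 30. Group total payoff = 3.5 × 3.30 × 270 = 3118.50.

3118.50 million dollars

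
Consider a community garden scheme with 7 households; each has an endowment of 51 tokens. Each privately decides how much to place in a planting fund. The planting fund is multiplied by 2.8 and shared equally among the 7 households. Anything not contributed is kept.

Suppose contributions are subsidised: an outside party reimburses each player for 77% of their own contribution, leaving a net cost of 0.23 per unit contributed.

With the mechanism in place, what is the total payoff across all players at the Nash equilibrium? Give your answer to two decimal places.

Under the mechanism each unit contributed yields (2.8/7) / 0.23 = 1.7391 back to its contributor per unit of net cost, which exceeds 1, making full contribution the dominant choice for everyone.
At the Nash equilibrium everyone contributes 51. Group total payoff = 7 × (51 × 0.77 + 2.8 × 51) = 1274.49.

1274.49 tokens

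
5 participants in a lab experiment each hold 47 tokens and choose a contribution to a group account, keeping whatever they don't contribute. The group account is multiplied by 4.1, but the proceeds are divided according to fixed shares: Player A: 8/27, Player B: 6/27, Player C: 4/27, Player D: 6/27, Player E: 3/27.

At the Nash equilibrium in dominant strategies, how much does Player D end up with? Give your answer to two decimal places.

89.82 tokens

Player j's private return per contributed unit is 4.1 × (j's share). Contributing is weakly dominant for j when that share is at least 1/4.1 = 0.2439, and contributing 0 is dominant otherwise.
Player A alone (share 8/27) is above the threshold, contributing 47; the remaining 4 contribute 0. Total contributed: 47.
Player D keeps 47 and receives 4.1 × 47 × 6/27 = 42.82 from the group account, for a payoff of 89.82.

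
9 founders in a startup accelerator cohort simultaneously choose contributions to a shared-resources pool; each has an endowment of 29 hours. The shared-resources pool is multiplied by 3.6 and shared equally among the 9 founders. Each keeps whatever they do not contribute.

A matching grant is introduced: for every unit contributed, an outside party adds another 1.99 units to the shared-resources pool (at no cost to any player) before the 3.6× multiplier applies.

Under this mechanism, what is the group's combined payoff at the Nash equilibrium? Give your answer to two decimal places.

Under the mechanism each unit contributed yields 3.6 × 2.99 / 9 = 1.1960 back to its contributor per unit of net cost, which exceeds 1, making full contribution the dominant choice for everyone.
So the Nash equilibrium is full contribution by all 9; the group earns 3.6 × 2.99 × 261 = 2809.40.

2809.40 hours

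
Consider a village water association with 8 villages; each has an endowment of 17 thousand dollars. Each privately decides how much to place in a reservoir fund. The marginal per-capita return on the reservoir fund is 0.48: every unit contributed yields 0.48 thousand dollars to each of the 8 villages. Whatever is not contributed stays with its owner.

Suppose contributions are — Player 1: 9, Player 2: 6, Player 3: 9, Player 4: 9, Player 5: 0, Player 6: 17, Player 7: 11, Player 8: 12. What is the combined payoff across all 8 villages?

343.32 thousand dollars

Total contributed: 9 + 6 + 9 + 9 + 0 + 17 + 11 + 12 = 73; total kept: 8 × 17 − 73 = 63.
The reservoir fund pays out 0.48 × 8 × 73 = 280.32 in aggregate.
Group total = 63 + 280.32 = 343.32.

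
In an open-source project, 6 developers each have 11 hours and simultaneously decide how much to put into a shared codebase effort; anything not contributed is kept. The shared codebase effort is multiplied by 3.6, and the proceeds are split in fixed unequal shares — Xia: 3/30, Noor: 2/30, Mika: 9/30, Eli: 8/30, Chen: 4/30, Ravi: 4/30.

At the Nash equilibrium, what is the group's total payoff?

94.60 hours

Each unit j contributes comes back to j as 3.6 × (j's share), so j prefers to contribute only if that share exceeds 1/3.6 = 0.2778; otherwise keeping the unit dominates.
Only Mika (9/30) clears that bar, contributing 11; the remaining 5 contribute 0. Total contributed: 11.
The shared codebase effort pays out 3.6 × 11 = 39.60 in total (split across the unequal shares, but the aggregate is all that matters for the group sum).
The 5 free-riders keep 11 each, adding 55. Group total = 55 + 39.60 = 94.60.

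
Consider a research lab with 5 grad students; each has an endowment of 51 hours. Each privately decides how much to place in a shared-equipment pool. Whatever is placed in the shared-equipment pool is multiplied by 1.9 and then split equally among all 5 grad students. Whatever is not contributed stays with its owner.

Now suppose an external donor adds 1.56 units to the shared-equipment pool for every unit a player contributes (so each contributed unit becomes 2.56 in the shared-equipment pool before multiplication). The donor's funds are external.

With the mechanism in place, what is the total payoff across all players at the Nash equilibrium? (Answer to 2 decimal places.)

255.00 hours

The effective private return is 1.9 × 2.56 / 5 = 0.9728, which is still under 1, so the mechanism doesn't change anyone's dominant strategy: zero contribution.
Everyone keeps their endowment and the group total is 5 × 51 = 255.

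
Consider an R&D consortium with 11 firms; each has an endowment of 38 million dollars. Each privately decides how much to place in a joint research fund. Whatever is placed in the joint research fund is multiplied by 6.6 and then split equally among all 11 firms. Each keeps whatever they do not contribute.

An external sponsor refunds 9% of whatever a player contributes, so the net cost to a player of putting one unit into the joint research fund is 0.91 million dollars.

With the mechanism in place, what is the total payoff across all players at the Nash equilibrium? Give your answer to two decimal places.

418.00 million dollars

The effective private return is (6.6/11) / 0.91 = 0.6593, which is still under 1, so the mechanism doesn't change anyone's dominant strategy: zero contribution.
At the Nash equilibrium no one contributes; group total payoff = 11 × 38 = 418.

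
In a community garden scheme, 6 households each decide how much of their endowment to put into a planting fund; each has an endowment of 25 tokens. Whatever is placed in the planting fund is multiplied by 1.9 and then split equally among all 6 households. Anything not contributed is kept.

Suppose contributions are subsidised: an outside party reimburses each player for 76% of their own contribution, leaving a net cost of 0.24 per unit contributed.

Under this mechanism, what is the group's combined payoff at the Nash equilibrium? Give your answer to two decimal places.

399.00 tokens

Under the mechanism each unit contributed yields (1.9/6) / 0.24 = 1.3194 back to its contributor per unit of net cost, which exceeds 1, making full contribution the dominant choice for everyone.
At the Nash equilibrium everyone contributes 25. Group total payoff = 6 × (25 × 0.76 + 1.9 × 25) = 399.00.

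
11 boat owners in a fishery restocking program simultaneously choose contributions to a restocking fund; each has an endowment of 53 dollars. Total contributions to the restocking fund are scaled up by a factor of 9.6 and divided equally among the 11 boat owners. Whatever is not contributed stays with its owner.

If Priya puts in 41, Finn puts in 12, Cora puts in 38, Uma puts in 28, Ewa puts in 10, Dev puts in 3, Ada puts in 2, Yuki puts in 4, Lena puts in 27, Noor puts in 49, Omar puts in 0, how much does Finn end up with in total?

Total contributed: 41 + 12 + 38 + 28 + 10 + 3 + 2 + 4 + 27 + 49 + 0 = 214.
Each receives 9.6 × 214 / 11 = 186.76 from the restocking fund.
Finn keeps 53 − 12 = 41, so Finn's payoff is 41 + 186.76 = 227.76.

227.76 dollars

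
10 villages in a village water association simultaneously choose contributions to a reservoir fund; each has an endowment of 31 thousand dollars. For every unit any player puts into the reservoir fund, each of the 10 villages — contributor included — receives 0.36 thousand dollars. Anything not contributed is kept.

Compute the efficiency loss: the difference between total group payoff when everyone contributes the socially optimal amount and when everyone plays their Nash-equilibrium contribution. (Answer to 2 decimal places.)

806.00 thousand dollars

The private return per contributed unit is 0.36 < 1, so contributing 0 is dominant for every player. At the Nash equilibrium everyone keeps their 31, and the group total is 10 × 31 = 310.
Each contributed unit returns 3.600 to the group as a whole (0.36 to each of 10 players), which exceeds 1, so the social optimum is full contribution: group total = 3.600 × 310 = 1116.00.
Efficiency loss = 1116.00 − 310 = 806.00.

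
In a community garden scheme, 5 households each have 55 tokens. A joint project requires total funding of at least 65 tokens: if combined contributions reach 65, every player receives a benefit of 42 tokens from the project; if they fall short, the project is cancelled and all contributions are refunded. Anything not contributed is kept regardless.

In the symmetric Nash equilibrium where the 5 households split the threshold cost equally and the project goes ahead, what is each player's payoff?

Equal share of the threshold: 65/5 = 13.
At this profile no one gains by cutting their contribution: any cut drops the total below 65, the project is cancelled, contributions are refunded, and the deviator ends with 55, which is less than 55 − 13 + 42 = 84. Contributing more than 13 just wastes the excess. So contributing exactly 13 is a best response.
Each player's payoff: 55 − 13 + 42 = 84.

84 tokens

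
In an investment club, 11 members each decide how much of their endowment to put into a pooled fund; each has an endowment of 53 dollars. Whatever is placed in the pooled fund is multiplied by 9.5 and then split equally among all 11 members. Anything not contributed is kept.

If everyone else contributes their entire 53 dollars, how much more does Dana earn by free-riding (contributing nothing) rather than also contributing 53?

7.23 dollars

Switching from a contribution of 53 to 0 lets Dana keep an extra 53 dollars, but lowers the pooled fund by 53, which costs Dana their own share of that drop: 9.5/11 × 53 = 45.77.
Net gain = 53 − 45.77 = 7.23. The private return per contributed unit (0.8636) is below 1, so free-riding is indeed the best response regardless of what the others do.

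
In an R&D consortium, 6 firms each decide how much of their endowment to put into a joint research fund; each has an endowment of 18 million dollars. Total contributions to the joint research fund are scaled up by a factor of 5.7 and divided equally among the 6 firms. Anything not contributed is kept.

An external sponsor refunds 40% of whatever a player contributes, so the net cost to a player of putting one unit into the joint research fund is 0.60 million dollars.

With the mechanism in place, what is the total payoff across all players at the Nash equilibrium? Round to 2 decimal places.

658.80 million dollars

Under the mechanism each unit contributed yields (5.7/6) / 0.60 = 1.5833 back to its contributor per unit of net cost, which exceeds 1, making full contribution the dominant choice for everyone.
So the Nash equilibrium is full contribution by all 6; the group earns 6 × (18 × 0.40 + 5.7 × 18) = 658.80.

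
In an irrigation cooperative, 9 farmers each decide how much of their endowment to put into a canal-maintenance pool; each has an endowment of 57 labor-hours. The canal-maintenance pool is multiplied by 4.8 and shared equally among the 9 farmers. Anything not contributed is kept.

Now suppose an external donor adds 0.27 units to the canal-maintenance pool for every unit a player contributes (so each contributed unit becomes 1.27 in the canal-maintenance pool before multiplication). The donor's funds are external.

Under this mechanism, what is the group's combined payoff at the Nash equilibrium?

513.00 labor-hours

Even with the mechanism, each unit contributed returns only 4.8 × 1.27 / 9 = 0.6773 per unit of net cost, so contributing nothing is still dominant.
Everyone keeps their endowment and the group total is 9 × 57 = 513.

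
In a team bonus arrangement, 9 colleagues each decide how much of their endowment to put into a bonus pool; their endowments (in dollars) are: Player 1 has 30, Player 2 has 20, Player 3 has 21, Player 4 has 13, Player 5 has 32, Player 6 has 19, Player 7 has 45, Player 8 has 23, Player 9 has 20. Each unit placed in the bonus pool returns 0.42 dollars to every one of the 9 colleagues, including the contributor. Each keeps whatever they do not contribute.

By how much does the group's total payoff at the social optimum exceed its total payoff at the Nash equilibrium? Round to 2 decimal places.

619.94 dollars

The private return per contributed unit is 0.42 < 1 for everyone, so the Nash equilibrium is zero contribution and the group total is Σ E_j = 30 + 20 + 21 + 13 + 32 + 19 + 45 + 23 + 20 = 223.
Each contributed unit returns 3.780 to the group, so the social optimum is full contribution by everyone: group total = 3.780 × 223 = 842.94.
Efficiency loss = (3.780 − 1) × 223 = 619.94.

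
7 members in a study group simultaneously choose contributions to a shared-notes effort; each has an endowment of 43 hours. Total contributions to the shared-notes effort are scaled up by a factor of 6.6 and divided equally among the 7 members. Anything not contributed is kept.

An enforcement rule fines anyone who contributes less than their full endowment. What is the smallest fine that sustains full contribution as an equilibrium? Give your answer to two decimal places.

Given the others contribute fully, the best deviation is to contribute 0 (any partial contribution still incurs the fine and gives up units whose private return 0.9429 is below 1).
Deviating from 43 to 0 saves 43 hours but forfeits the deviator's share of the drop in the shared-notes effort: 6.6/7 × 43 = 40.54.
So the deviation gain is 43 − 40.54 = 2.46, and the fine must be at least 2.46 hours to wipe it out.

2.46 hours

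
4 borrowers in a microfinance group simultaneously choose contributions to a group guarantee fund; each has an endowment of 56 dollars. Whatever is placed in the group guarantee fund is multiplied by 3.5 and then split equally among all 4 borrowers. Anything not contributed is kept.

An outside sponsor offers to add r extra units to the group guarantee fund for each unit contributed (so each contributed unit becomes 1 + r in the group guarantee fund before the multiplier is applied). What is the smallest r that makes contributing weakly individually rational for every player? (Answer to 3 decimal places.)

0.143

With matching at rate r, one contributed unit becomes (1 + r) in the group guarantee fund and returns 3.5 × (1 + r) / 4 to the contributor.
Setting this equal to 1: 1 + r = 4/3.5 = 1.1429.
So the minimum matching rate is r = 1.1429 − 1 = 0.143.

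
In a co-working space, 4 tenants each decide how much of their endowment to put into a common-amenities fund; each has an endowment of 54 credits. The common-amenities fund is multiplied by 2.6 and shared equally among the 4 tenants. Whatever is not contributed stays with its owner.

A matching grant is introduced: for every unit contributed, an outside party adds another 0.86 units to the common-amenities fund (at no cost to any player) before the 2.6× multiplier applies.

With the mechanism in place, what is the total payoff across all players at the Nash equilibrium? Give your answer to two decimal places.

Under the mechanism each unit contributed yields 2.6 × 1.86 / 4 = 1.2090 back to its contributor per unit of net cost, which exceeds 1, making full contribution the dominant choice for everyone.
So the Nash equilibrium is full contribution by all 4; the group earns 2.6 × 1.86 × 216 = 1044.58.

1044.58 credits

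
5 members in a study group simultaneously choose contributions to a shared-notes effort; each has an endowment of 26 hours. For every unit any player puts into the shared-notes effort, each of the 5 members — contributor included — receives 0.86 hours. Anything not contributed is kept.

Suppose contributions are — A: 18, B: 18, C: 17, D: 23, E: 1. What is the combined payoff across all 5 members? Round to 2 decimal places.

384.10 hours

Total contributed: 18 + 18 + 17 + 23 + 1 = 77; total kept: 5 × 26 − 77 = 53.
The shared-notes effort pays out 0.86 × 5 × 77 = 331.10 in aggregate.
Group total = 53 + 331.10 = 384.10.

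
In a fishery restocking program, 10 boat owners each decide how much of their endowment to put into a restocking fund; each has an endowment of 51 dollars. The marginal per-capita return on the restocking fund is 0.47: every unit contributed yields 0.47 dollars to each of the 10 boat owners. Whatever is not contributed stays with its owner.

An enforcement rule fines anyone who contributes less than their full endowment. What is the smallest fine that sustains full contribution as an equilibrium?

Given the others contribute fully, the best deviation is to contribute 0 (any partial contribution still incurs the fine and gives up units whose private return 0.47 is below 1).
Deviating from 51 to 0 saves 51 dollars but forfeits the deviator's share of the drop in the restocking fund: 0.47 × 51 = 23.97.
So the deviation gain is 51 − 23.97 = 27.03, and the fine must be at least 27.03 dollars to wipe it out.

27.03 dollars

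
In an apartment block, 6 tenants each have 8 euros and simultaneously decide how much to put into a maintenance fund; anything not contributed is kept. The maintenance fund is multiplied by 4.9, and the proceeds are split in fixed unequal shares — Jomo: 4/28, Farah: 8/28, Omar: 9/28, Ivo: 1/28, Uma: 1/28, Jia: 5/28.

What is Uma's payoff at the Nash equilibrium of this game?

For player j, contributing a unit is worthwhile iff 4.9 × (j's share) ≥ 1, i.e. iff j's share is at least 0.2041.
Farah and Omar clear that bar, contributing 8 each; the remaining 4 contribute 0. Total contributed: 16.
Uma keeps 8 and receives 4.9 × 16 × 1/28 = 2.80 from the maintenance fund, for a payoff of 10.80.

10.80 euros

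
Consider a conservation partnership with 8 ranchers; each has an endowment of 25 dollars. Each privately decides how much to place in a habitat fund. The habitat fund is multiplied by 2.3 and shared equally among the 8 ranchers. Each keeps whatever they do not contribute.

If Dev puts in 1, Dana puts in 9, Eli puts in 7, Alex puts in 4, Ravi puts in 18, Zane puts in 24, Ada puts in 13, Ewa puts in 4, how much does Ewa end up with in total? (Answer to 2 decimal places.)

44.00 dollars

Total contributed: 1 + 9 + 7 + 4 + 18 + 24 + 13 + 4 = 80.
Each receives 2.3 × 80 / 8 = 23.00 from the habitat fund.
Ewa keeps 25 − 4 = 21, so Ewa's payoff is 21 + 23.00 = 44.00.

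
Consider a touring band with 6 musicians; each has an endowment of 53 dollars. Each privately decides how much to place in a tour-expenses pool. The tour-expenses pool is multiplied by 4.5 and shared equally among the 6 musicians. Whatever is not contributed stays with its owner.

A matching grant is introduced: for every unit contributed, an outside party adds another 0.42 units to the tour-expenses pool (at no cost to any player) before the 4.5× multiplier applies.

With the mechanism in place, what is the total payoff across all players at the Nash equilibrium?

With the mechanism, a contributed unit returns 4.5 × 1.42 / 6 = 1.0650 per unit of net cost to the contributor — now above 1 — so contributing fully is weakly dominant for every player.
So the Nash equilibrium is full contribution by all 6; the group earns 4.5 × 1.42 × 318 = 2032.02.

2032.02 dollars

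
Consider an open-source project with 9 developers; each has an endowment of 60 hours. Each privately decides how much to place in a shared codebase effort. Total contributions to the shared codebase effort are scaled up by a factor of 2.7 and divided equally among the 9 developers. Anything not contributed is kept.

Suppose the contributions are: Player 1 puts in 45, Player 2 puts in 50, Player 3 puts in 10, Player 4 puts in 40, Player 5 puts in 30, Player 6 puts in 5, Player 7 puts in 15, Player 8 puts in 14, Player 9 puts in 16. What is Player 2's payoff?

Total contributed: 45 + 50 + 10 + 40 + 30 + 5 + 15 + 14 + 16 = 225.
Each receives 2.7 × 225 / 9 = 67.50 from the shared codebase effort.
Player 2 keeps 60 − 50 = 10, so Player 2's payoff is 10 + 67.50 = 77.50.

77.50 hours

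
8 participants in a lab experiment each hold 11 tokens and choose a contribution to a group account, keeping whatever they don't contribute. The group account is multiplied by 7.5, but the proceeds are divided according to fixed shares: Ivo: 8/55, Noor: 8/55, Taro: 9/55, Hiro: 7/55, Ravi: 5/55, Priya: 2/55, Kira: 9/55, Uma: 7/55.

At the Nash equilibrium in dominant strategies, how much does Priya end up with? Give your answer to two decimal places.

For player j, contributing a unit is worthwhile iff 7.5 × (j's share) ≥ 1, i.e. iff j's share is at least 0.1333.
Ivo, Noor, Taro and Kira clear that bar, contributing 11 each; the remaining 4 contribute 0. Total contributed: 44.
Priya keeps 11 and receives 7.5 × 44 × 2/55 = 12.00 from the group account, for a payoff of 23.00.

23.00 tokens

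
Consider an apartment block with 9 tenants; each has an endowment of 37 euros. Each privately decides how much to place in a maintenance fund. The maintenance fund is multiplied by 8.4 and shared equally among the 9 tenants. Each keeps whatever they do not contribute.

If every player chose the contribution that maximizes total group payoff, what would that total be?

Each contributed unit returns 8.400 to the group as a whole (0.9333 to each of 9 players), which exceeds 1, so the social optimum is full contribution: group total = 8.400 × 333 = 2797.20.

2797.20 euros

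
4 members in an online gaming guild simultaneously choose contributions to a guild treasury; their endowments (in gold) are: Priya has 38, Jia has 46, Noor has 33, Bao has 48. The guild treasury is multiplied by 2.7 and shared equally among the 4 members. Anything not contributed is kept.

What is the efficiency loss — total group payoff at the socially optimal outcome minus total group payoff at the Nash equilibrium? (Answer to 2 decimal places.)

280.50 gold

The private return per contributed unit is 2.7/4 = 0.6750 < 1 for every player regardless of endowment, so the Nash equilibrium is zero contribution and the group total is Σ E_j = 38 + 46 + 33 + 48 = 165.
Each contributed unit returns 2.700 to the group, so the social optimum is full contribution by everyone: group total = 2.700 × 165 = 445.50.
Efficiency loss = (2.700 − 1) × 165 = 280.50.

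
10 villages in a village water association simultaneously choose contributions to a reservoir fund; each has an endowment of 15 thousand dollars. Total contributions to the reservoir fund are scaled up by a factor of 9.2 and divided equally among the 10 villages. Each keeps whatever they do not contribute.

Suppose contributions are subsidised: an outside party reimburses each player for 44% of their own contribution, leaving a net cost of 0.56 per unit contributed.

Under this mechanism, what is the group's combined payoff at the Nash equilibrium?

1446.00 thousand dollars

With the mechanism, a contributed unit returns (9.2/10) / 0.56 = 1.6429 per unit of net cost to the contributor — now above 1 — so contributing fully is weakly dominant for every player.
At the Nash equilibrium everyone contributes 15. Group total payoff = 10 × (15 × 0.44 + 9.2 × 15) = 1446.00.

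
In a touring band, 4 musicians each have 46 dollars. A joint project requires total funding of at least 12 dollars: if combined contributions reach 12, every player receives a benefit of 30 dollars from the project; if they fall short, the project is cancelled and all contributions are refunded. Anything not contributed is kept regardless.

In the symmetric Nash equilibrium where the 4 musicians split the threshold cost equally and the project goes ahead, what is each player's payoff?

Equal share of the threshold: 12/4 = 3.
At this profile no one gains by cutting their contribution: any cut drops the total below 12, the project is cancelled, contributions are refunded, and the deviator ends with 46, which is less than 46 − 3 + 30 = 73. Contributing more than 3 just wastes the excess. So contributing exactly 3 is a best response.
Each player's payoff: 46 − 3 + 30 = 73.

73 dollars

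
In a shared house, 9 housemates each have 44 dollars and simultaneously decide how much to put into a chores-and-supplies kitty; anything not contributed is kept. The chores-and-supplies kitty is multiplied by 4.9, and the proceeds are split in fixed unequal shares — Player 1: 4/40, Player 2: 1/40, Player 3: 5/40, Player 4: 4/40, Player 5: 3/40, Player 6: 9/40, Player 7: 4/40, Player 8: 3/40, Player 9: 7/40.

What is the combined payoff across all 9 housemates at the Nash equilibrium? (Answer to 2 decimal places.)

For player j, contributing a unit is worthwhile iff 4.9 × (j's share) ≥ 1, i.e. iff j's share is at least 0.2041.
Only Player 6 (9/40) clears that bar, contributing 44; the remaining 8 contribute 0. Total contributed: 44.
The chores-and-supplies kitty pays out 4.9 × 44 = 215.60 in total (split across the unequal shares, but the aggregate is all that matters for the group sum).
The 8 free-riders keep 44 each, adding 352. Group total = 352 + 215.60 = 567.60.

567.60 dollars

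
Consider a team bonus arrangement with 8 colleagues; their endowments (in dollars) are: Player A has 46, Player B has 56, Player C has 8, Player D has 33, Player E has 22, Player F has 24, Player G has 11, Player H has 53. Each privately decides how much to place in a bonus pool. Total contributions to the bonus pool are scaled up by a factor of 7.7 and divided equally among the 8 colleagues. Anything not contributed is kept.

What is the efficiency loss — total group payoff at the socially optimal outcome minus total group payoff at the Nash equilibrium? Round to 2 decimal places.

1695.10 dollars

The private return per contributed unit is 7.7/8 = 0.9625 < 1 for every player regardless of endowment, so the Nash equilibrium is zero contribution and the group total is Σ E_j = 46 + 56 + 8 + 33 + 22 + 24 + 11 + 53 = 253.
Each contributed unit returns 7.700 to the group, so the social optimum is full contribution by everyone: group total = 7.700 × 253 = 1948.10.
Efficiency loss = (7.700 − 1) × 253 = 1695.10.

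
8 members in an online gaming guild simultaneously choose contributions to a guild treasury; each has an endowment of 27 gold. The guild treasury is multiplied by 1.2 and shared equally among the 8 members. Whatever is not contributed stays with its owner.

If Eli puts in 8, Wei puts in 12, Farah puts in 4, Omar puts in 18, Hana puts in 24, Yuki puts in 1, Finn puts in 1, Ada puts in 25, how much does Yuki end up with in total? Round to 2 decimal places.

Total contributed: 8 + 12 + 4 + 18 + 24 + 1 + 1 + 25 = 93.
Each receives 1.2 × 93 / 8 = 13.95 from the guild treasury.
Yuki keeps 27 − 1 = 26, so Yuki's payoff is 26 + 13.95 = 39.95.

39.95 gold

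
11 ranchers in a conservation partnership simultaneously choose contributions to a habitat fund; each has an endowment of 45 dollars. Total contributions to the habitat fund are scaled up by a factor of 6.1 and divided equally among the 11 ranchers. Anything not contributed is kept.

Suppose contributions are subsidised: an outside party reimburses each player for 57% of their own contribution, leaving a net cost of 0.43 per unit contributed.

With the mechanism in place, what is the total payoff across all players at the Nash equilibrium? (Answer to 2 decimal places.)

3301.65 dollars

The effective private return per unit is now (6.1/11) / 0.43 = 1.2896 > 1, so every player's dominant strategy flips to full contribution.
So the Nash equilibrium is full contribution by all 11; the group earns 11 × (45 × 0.57 + 6.1 × 45) = 3301.65.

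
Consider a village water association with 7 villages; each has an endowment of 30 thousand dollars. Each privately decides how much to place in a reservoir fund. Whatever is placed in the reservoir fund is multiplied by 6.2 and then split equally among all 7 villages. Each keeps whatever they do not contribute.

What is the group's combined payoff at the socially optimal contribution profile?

1302.00 thousand dollars

Each contributed unit returns 6.200 to the group as a whole (0.8857 to each of 7 players), which exceeds 1, so the social optimum is full contribution: group total = 6.200 × 210 = 1302.00.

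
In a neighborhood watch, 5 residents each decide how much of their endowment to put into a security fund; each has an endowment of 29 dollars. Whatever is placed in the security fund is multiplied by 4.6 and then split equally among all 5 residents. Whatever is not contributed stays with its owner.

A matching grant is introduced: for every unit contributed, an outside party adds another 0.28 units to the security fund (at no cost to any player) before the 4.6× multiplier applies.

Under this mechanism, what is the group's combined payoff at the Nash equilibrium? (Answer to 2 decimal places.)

Under the mechanism each unit contributed yields 4.6 × 1.28 / 5 = 1.1776 back to its contributor per unit of net cost, which exceeds 1, making full contribution the dominant choice for everyone.
At the Nash equilibrium everyone contributes 29. Group total payoff = 4.6 × 1.28 × 145 = 853.76.

853.76 dollars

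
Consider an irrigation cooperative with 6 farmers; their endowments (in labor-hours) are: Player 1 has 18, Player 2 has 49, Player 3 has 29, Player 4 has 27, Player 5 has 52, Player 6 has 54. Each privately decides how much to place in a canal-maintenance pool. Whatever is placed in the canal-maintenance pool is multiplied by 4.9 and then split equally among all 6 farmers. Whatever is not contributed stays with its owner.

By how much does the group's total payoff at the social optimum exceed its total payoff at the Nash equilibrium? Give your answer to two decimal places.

893.10 labor-hours

The private return per contributed unit is 4.9/6 = 0.8167 < 1 for every player regardless of endowment, so the Nash equilibrium is zero contribution and the group total is Σ E_j = 18 + 49 + 29 + 27 + 52 + 54 = 229.
Each contributed unit returns 4.900 to the group, so the social optimum is full contribution by everyone: group total = 4.900 × 229 = 1122.10.
Efficiency loss = (4.900 − 1) × 229 = 893.10.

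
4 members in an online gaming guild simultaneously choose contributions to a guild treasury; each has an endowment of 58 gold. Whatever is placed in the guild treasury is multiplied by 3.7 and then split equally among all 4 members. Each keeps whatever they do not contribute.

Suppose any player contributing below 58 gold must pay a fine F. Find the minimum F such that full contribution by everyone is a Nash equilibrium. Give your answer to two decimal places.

4.35 gold

Given the others contribute fully, the best deviation is to contribute 0 (any partial contribution still incurs the fine and gives up units whose private return 0.9250 is below 1).
Deviating from 58 to 0 saves 58 gold but forfeits the deviator's share of the drop in the guild treasury: 3.7/4 × 58 = 53.65.
So the deviation gain is 58 − 53.65 = 4.35, and the fine must be at least 4.35 gold to wipe it out.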